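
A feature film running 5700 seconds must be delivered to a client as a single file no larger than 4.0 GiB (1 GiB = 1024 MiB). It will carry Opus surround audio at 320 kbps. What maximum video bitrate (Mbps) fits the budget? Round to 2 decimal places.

5.71 Mbps

Budget: 4.0 GiB = 34359.7 Mb.
Total bitrate budget: 34359.7 Mb / 5700 s = 6.028 Mbps.
Audio: 320 kbps = 0.320 Mbps.
Video: 6.028 − 0.320 = 5.708 Mbps.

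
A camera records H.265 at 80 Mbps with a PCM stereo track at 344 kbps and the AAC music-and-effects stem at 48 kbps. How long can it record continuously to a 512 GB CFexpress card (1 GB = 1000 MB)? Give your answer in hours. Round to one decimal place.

Audio total: 344 + 48 = 392 kbps = 0.392 Mbps.
Total bitrate: 80 + 0.392 = 80.392 Mbps.
Capacity: 512 GB = 4,096,000 Mb.
Recording time: 4,096,000 / 80.392 = 50,950 s ≈ 14.2 hours.

14.2 hours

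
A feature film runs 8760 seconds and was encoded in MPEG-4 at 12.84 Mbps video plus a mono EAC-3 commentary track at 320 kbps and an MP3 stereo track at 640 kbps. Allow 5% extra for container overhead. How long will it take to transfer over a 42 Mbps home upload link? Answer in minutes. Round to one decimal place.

50.4 minutes

Audio total: 320 + 640 = 960 kbps = 0.960 Mbps.
Total bitrate: 13.800 Mbps.
File: 13.800 Mbps × 8760 s = 120888.0 Mb.
With 5% container overhead: ×1.05. → 126932.4 Mb.
At 42 Mbps: 126932.4 / 42 = 3022.2 s ≈ 50.4 minutes.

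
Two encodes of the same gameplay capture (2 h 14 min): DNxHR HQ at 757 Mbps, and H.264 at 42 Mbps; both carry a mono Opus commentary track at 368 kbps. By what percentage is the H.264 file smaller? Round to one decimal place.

94.4%

2 h 14 min = 134 min = 8040 s
Audio: 368 kbps = 0.368 Mbps.
DNxHR HQ: 757.368 Mbps × 8040 s = 6089238.7 Mb = 761.155 GB.
H.264: 42.368 Mbps × 8040 s = 340638.7 Mb = 42.580 GB.
Reduction: (1 − 42.580/761.155) × 100 = 94.41%.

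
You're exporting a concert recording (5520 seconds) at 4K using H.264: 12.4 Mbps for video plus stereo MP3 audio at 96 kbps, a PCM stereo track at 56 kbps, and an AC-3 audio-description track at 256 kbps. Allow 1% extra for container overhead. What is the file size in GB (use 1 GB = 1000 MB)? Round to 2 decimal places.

Audio total: 96 + 56 + 256 = 408 kbps = 0.408 Mbps.
Total bitrate: 12.4 + 0.408 = 12.808 Mbps.
Stream data: 12.808 Mbps × 5520 s = 70700.2 Mb.
With 1% container overhead: ×1.01.
71,407 Mb ÷ 8 = 8,926 MB → 8.926 GB.

8.93 GB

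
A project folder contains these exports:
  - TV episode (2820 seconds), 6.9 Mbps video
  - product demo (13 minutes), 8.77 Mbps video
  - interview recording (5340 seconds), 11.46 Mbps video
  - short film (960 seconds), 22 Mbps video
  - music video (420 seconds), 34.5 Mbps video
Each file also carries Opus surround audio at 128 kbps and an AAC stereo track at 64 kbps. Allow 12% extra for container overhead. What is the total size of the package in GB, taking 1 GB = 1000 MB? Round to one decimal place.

Audio total: 128 + 64 = 192 kbps = 0.192 Mbps.
TV episode: 7.092 Mbps × 2820 s × 1.12 = 22399.4 Mb
product demo: 8.962 Mbps × 780 s × 1.12 = 7829.2 Mb
interview recording: 11.652 Mbps × 5340 s × 1.12 = 69688.3 Mb
short film: 22.192 Mbps × 960 s × 1.12 = 23860.8 Mb
music video: 34.692 Mbps × 420 s × 1.12 = 16319.1 Mb
Total: 140096.8 Mb = 17512.1 MB.
= 17.51 GB.

17.5 GB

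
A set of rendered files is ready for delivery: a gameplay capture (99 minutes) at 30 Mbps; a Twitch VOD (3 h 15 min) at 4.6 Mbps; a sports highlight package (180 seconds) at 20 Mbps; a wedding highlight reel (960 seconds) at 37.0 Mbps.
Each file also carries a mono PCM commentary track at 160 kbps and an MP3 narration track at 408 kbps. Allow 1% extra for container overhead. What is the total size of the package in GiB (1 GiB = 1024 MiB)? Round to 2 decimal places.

33.13 GiB

Audio total: 160 + 408 = 568 kbps = 0.568 Mbps.
gameplay capture: 30.568 Mbps × 5940 s × 1.01 = 183389.7 Mb
Twitch VOD: 5.168 Mbps × 11700 s × 1.01 = 61070.3 Mb
sports highlight package: 20.568 Mbps × 180 s × 1.01 = 3739.3 Mb
wedding highlight reel: 37.568 Mbps × 960 s × 1.01 = 36425.9 Mb
Total: 284625.1 Mb = 35578.1 MB.
= 33.13 GiB.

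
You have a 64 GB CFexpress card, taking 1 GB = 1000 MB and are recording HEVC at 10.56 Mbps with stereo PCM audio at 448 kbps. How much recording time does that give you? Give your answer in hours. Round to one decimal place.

12.9 hours

Audio: 448 kbps = 0.448 Mbps.
Total bitrate: 10.56 + 0.448 = 11.008 Mbps.
Capacity: 64 GB = 512,000 Mb.
Recording time: 512,000 / 11.008 = 46,512 s ≈ 12.9 hours.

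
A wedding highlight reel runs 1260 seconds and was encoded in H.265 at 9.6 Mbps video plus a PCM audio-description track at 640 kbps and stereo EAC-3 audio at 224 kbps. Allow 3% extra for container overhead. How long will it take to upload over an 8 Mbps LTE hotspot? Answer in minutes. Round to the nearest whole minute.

Audio total: 640 + 224 = 864 kbps = 0.864 Mbps.
Total bitrate: 10.464 Mbps.
File: 10.464 Mbps × 1260 s = 13184.6 Mb.
With 3% container overhead: ×1.03. → 13580.2 Mb.
At 8 Mbps: 13580.2 / 8 = 1697.5 s ≈ 28.3 minutes.

28 minutes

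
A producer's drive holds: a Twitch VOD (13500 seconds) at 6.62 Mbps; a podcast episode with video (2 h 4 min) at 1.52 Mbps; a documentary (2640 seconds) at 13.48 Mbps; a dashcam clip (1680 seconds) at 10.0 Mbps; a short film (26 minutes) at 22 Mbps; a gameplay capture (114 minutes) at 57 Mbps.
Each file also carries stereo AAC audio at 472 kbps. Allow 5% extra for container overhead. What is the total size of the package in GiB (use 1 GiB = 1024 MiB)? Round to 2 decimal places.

72.50 GiB

Audio: 472 kbps = 0.472 Mbps.
Twitch VOD: 7.092 Mbps × 13500 s × 1.05 = 100529.1 Mb
podcast episode with video: 1.992 Mbps × 7440 s × 1.05 = 15561.5 Mb
documentary: 13.952 Mbps × 2640 s × 1.05 = 38674.9 Mb
dashcam clip: 10.472 Mbps × 1680 s × 1.05 = 18472.6 Mb
short film: 22.472 Mbps × 1560 s × 1.05 = 36809.1 Mb
gameplay capture: 57.472 Mbps × 6840 s × 1.05 = 412763.9 Mb
Total: 622811.2 Mb = 77851.4 MB.
= 72.50 GiB.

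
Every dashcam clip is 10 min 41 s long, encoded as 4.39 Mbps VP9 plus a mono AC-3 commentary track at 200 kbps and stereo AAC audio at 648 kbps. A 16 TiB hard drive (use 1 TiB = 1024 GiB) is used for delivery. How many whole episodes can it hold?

41916

10 min 41 s = 641 s
Audio total: 200 + 648 = 848 kbps = 0.848 Mbps.
Total bitrate: 5.238 Mbps.
Per item: 5.238 Mbps × 641 s = 3,358 Mb = 419.7 MB.
Capacity: 16 TiB = 140,737,488 Mb; 41916.62 items → 41916 complete.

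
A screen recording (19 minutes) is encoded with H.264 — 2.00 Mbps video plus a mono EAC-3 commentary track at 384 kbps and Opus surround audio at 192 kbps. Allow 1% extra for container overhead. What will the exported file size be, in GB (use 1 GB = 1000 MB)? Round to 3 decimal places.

0.371 GB

19 min = 1140 s
Audio total: 384 + 192 = 576 kbps = 0.576 Mbps.
Total bitrate: 2.00 + 0.576 = 2.576 Mbps.
Stream data: 2.576 Mbps × 1140 s = 2936.6 Mb.
With 1% container overhead: ×1.01.
2,966 Mb ÷ 8 = 370.8 MB → 0.3708 GB.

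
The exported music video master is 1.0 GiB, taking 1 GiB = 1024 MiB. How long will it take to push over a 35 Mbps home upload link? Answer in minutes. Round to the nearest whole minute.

File: 1.0 GiB = 8589.9 Mb.
At 35 Mbps: 8589.9 / 35 = 245.4 s ≈ 4.09 minutes.

4 minutes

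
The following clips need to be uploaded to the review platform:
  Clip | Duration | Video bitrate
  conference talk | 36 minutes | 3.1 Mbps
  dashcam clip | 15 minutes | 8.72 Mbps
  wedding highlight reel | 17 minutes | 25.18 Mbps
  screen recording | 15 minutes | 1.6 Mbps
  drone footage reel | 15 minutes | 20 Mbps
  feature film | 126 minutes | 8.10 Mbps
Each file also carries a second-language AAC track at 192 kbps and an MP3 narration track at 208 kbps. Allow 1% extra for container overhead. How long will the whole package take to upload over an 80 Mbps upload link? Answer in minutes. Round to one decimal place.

26.6 minutes

Audio total: 192 + 208 = 400 kbps = 0.400 Mbps.
conference talk: 3.500 Mbps × 2160 s × 1.01 = 7635.6 Mb
dashcam clip: 9.120 Mbps × 900 s × 1.01 = 8290.1 Mb
wedding highlight reel: 25.580 Mbps × 1020 s × 1.01 = 26352.5 Mb
screen recording: 2.000 Mbps × 900 s × 1.01 = 1818.0 Mb
drone footage reel: 20.400 Mbps × 900 s × 1.01 = 18543.6 Mb
feature film: 8.500 Mbps × 7560 s × 1.01 = 64902.6 Mb
Total: 127542.4 Mb = 15942.8 MB.
At 80 Mbps: 127542.4 / 80 = 1594 s ≈ 26.6 minutes.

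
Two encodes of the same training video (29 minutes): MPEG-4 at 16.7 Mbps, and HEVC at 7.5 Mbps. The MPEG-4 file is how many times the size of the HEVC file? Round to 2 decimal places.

2.23

29 min = 1740 s
MPEG-4: 16.700 Mbps × 1740 s = 29058.0 Mb = 3.632 GB.
HEVC: 7.500 Mbps × 1740 s = 13050.0 Mb = 1.631 GB.
Ratio: 3.632 / 1.631 = 2.227.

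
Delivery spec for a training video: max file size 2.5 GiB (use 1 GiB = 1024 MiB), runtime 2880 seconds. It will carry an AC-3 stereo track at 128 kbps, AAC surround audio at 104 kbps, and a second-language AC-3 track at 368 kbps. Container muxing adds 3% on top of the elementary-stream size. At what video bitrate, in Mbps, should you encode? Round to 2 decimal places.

6.64 Mbps

Budget: 2.5 GiB = 21474.8 Mb.
Stream payload after overhead: 21474.8 / 1.03 = 20849.4 Mb.
Total bitrate budget: 20849.4 Mb / 2880 s = 7.239 Mbps.
Audio total: 128 + 104 + 368 = 600 kbps = 0.600 Mbps.
Video: 7.239 − 0.600 = 6.639 Mbps.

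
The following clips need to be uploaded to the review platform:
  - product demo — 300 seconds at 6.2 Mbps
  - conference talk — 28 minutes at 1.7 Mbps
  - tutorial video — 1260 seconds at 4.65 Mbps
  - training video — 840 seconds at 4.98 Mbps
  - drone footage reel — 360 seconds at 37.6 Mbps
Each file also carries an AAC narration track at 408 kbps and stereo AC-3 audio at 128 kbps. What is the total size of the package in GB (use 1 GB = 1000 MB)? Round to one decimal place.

3.8 GB

Audio total: 408 + 128 = 536 kbps = 0.536 Mbps.
product demo: 6.736 Mbps × 300 s = 2020.8 Mb
conference talk: 2.236 Mbps × 1680 s = 3756.5 Mb
tutorial video: 5.186 Mbps × 1260 s = 6534.4 Mb
training video: 5.516 Mbps × 840 s = 4633.4 Mb
drone footage reel: 38.136 Mbps × 360 s = 13729.0 Mb
Total: 30674.0 Mb = 3834.3 MB.
= 3.834 GB.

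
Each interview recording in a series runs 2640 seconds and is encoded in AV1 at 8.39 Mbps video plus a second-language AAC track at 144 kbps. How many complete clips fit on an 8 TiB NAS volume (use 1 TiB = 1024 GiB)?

3123

Audio: 144 kbps = 0.144 Mbps.
Total bitrate: 8.534 Mbps.
Per item: 8.534 Mbps × 2640 s = 22,530 Mb = 2,816 MB.
Capacity: 8 TiB = 70,368,744 Mb; 3123.37 items → 3123 complete.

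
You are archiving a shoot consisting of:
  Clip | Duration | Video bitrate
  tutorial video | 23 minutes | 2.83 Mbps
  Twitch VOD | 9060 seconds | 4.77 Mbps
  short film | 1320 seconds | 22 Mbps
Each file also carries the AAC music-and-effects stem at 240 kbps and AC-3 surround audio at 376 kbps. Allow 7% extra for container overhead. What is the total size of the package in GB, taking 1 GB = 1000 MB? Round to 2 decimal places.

11.16 GB

Audio total: 240 + 376 = 616 kbps = 0.616 Mbps.
tutorial video: 3.446 Mbps × 1380 s × 1.07 = 5088.4 Mb
Twitch VOD: 5.386 Mbps × 9060 s × 1.07 = 52213.0 Mb
short film: 22.616 Mbps × 1320 s × 1.07 = 31942.8 Mb
Total: 89244.2 Mb = 11155.5 MB.
= 11.16 GB.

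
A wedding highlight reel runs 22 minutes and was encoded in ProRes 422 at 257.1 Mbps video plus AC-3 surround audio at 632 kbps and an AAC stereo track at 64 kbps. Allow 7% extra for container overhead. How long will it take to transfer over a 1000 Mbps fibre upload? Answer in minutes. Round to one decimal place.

6.1 minutes

22 min = 1320 s
Audio total: 632 + 64 = 696 kbps = 0.696 Mbps.
Total bitrate: 257.796 Mbps.
File: 257.796 Mbps × 1320 s = 340290.7 Mb.
With 7% container overhead: ×1.07. → 364111.1 Mb.
At 1000 Mbps: 364111.1 / 1000 = 364.1 s ≈ 6.07 minutes.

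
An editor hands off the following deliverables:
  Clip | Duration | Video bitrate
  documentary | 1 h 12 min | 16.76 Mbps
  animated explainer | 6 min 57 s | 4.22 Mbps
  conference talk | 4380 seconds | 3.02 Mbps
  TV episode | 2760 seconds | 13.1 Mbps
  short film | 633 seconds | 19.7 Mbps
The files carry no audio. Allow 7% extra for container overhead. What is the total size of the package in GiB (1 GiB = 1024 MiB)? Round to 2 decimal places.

documentary: 16.760 Mbps × 4320 s × 1.07 = 77471.4 Mb
animated explainer: 4.220 Mbps × 417 s × 1.07 = 1882.9 Mb
conference talk: 3.020 Mbps × 4380 s × 1.07 = 14153.5 Mb
TV episode: 13.100 Mbps × 2760 s × 1.07 = 38686.9 Mb
short film: 19.700 Mbps × 633 s × 1.07 = 13343.0 Mb
Total: 145537.8 Mb = 18192.2 MB.
= 16.94 GiB.

16.94 GiB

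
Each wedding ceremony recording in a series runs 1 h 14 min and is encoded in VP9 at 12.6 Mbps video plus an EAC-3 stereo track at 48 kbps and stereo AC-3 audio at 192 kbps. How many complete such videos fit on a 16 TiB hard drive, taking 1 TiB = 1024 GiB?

2468

1 h 14 min = 74 min = 4440 s
Audio total: 48 + 192 = 240 kbps = 0.240 Mbps.
Total bitrate: 12.840 Mbps.
Per item: 12.840 Mbps × 4440 s = 57,010 Mb = 7,126 MB.
Capacity: 16 TiB = 140,737,488 Mb; 2468.66 items → 2468 complete.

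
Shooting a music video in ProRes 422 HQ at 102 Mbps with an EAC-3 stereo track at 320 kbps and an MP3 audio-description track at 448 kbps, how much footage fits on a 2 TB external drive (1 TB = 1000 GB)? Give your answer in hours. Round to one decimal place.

Audio total: 320 + 448 = 768 kbps = 0.768 Mbps.
Total bitrate: 102 + 0.768 = 102.768 Mbps.
Capacity: 2 TB = 16,000,000 Mb.
Recording time: 16,000,000 / 102.768 = 155,690 s ≈ 43.2 hours.

43.2 hours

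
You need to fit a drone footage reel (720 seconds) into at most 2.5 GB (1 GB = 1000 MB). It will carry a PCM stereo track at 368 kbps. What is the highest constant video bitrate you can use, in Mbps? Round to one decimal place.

27.4 Mbps

Budget: 2.5 GB = 20000.0 Mb.
Total bitrate budget: 20000.0 Mb / 720 s = 27.778 Mbps.
Audio: 368 kbps = 0.368 Mbps.
Video: 27.778 − 0.368 = 27.410 Mbps.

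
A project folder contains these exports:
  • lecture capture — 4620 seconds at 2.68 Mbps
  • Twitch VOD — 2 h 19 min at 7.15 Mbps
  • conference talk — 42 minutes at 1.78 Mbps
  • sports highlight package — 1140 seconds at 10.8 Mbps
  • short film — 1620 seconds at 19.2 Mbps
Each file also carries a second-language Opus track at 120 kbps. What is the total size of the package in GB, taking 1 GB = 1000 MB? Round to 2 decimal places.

15.26 GB

Audio: 120 kbps = 0.120 Mbps.
lecture capture: 2.800 Mbps × 4620 s = 12936.0 Mb
Twitch VOD: 7.270 Mbps × 8340 s = 60631.8 Mb
conference talk: 1.900 Mbps × 2520 s = 4788.0 Mb
sports highlight package: 10.920 Mbps × 1140 s = 12448.8 Mb
short film: 19.320 Mbps × 1620 s = 31298.4 Mb
Total: 122103.0 Mb = 15262.9 MB.
= 15.26 GB.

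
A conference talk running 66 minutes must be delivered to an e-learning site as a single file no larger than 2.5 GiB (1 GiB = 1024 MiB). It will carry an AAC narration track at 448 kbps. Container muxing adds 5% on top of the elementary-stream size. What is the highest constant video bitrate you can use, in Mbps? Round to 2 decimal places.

Budget: 2.5 GiB = 21474.8 Mb.
Stream payload after overhead: 21474.8 / 1.05 = 20452.2 Mb.
66 min = 3960 s
Total bitrate budget: 20452.2 Mb / 3960 s = 5.165 Mbps.
Audio: 448 kbps = 0.448 Mbps.
Video: 5.165 − 0.448 = 4.717 Mbps.

4.72 Mbps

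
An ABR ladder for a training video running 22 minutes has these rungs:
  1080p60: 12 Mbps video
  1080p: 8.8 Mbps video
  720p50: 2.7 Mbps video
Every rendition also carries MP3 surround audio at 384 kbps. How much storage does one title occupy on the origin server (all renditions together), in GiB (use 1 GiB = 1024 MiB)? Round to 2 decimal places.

3.79 GiB

22 min = 1320 s
Audio: 384 kbps = 0.384 Mbps.
Sum of rendition bitrates: (12+0.384) + (8.8+0.384) + (2.7+0.384) = 24.652 Mbps.
× 1320 s = 32,541 Mb = 4,068 MB = 3.788 GiB.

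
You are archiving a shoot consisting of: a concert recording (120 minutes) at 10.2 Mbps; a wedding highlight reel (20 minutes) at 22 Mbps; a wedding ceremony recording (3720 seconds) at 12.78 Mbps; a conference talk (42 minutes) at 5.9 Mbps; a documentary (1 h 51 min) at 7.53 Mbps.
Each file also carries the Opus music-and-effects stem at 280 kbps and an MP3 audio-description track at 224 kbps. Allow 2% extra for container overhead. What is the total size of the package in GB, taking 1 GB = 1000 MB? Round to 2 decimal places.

28.45 GB

Audio total: 280 + 224 = 504 kbps = 0.504 Mbps.
concert recording: 10.704 Mbps × 7200 s × 1.02 = 78610.2 Mb
wedding highlight reel: 22.504 Mbps × 1200 s × 1.02 = 27544.9 Mb
wedding ceremony recording: 13.284 Mbps × 3720 s × 1.02 = 50404.8 Mb
conference talk: 6.404 Mbps × 2520 s × 1.02 = 16460.8 Mb
documentary: 8.034 Mbps × 6660 s × 1.02 = 54576.6 Mb
Total: 227597.3 Mb = 28449.7 MB.
= 28.45 GB.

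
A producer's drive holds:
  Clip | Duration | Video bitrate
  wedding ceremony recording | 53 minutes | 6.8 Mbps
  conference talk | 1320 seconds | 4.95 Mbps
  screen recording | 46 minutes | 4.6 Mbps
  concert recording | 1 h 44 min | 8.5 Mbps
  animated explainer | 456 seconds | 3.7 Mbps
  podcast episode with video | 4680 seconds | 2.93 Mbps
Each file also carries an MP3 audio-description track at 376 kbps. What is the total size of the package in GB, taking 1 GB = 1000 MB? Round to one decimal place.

14.5 GB

Audio: 376 kbps = 0.376 Mbps.
wedding ceremony recording: 7.176 Mbps × 3180 s = 22819.7 Mb
conference talk: 5.326 Mbps × 1320 s = 7030.3 Mb
screen recording: 4.976 Mbps × 2760 s = 13733.8 Mb
concert recording: 8.876 Mbps × 6240 s = 55386.2 Mb
animated explainer: 4.076 Mbps × 456 s = 1858.7 Mb
podcast episode with video: 3.306 Mbps × 4680 s = 15472.1 Mb
Total: 116300.7 Mb = 14537.6 MB.
= 14.54 GB.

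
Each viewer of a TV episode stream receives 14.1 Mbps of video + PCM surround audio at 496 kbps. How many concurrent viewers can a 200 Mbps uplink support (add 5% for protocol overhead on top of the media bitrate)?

13

Audio: 496 kbps = 0.496 Mbps.
Per-viewer media rate: 14.596 Mbps.
On the wire with 5% overhead: 15.326 Mbps.
200 Mbps = 200.0 Mbps; 200.0 / 15.326 = 13.05 → 13 viewers.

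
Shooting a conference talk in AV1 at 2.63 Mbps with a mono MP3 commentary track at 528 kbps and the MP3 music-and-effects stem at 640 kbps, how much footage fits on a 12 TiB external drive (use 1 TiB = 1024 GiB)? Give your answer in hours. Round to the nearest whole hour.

Audio total: 528 + 640 = 1168 kbps = 1.168 Mbps.
Total bitrate: 2.63 + 1.168 = 3.798 Mbps.
Capacity: 12 TiB = 105,553,116 Mb.
Recording time: 105,553,116 / 3.798 = 27,791,763 s ≈ 7,720 hours.

7720 hours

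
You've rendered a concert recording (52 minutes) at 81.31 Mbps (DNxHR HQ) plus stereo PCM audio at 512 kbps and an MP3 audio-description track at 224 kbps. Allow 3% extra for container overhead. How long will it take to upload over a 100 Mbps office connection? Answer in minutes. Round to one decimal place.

43.9 minutes

52 min = 3120 s
Audio total: 512 + 224 = 736 kbps = 0.736 Mbps.
Total bitrate: 82.046 Mbps.
File: 82.046 Mbps × 3120 s = 255983.5 Mb.
With 3% container overhead: ×1.03. → 263663.0 Mb.
At 100 Mbps: 263663.0 / 100 = 2636.6 s ≈ 43.9 minutes.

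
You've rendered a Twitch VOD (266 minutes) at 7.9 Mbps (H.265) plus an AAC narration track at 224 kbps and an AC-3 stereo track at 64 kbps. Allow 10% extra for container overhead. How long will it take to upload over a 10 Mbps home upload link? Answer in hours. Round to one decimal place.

266 min = 15960 s
Audio total: 224 + 64 = 288 kbps = 0.288 Mbps.
Total bitrate: 8.188 Mbps.
File: 8.188 Mbps × 15960 s = 130680.5 Mb.
With 10% container overhead: ×1.10. → 143748.5 Mb.
At 10 Mbps: 143748.5 / 10 = 14374.9 s ≈ 3.99 hours.

4.0 hours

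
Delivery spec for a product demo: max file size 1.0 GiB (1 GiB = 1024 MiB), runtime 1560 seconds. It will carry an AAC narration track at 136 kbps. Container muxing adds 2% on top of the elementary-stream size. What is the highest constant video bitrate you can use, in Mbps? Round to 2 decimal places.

Budget: 1.0 GiB = 8589.9 Mb.
Stream payload after overhead: 8589.9 / 1.02 = 8421.5 Mb.
Total bitrate budget: 8421.5 Mb / 1560 s = 5.398 Mbps.
Audio: 136 kbps = 0.136 Mbps.
Video: 5.398 − 0.136 = 5.262 Mbps.

5.26 Mbps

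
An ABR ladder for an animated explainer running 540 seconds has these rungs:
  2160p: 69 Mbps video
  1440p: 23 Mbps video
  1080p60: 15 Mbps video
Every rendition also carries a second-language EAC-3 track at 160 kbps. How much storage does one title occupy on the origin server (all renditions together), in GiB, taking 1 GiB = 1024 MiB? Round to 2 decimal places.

6.76 GiB

Audio: 160 kbps = 0.160 Mbps.
Sum of rendition bitrates: (69+0.160) + (23+0.160) + (15+0.160) = 107.480 Mbps.
× 540 s = 58,039 Mb = 7,255 MB = 6.757 GiB.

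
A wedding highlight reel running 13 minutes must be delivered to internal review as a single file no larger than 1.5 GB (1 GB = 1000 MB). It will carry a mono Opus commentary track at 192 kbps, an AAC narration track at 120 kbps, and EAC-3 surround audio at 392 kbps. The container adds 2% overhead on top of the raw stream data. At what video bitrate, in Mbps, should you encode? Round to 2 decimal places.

14.38 Mbps

Budget: 1.5 GB = 12000.0 Mb.
Stream payload after overhead: 12000.0 / 1.02 = 11764.7 Mb.
13 min = 780 s
Total bitrate budget: 11764.7 Mb / 780 s = 15.083 Mbps.
Audio total: 192 + 120 + 392 = 704 kbps = 0.704 Mbps.
Video: 15.083 − 0.704 = 14.379 Mbps.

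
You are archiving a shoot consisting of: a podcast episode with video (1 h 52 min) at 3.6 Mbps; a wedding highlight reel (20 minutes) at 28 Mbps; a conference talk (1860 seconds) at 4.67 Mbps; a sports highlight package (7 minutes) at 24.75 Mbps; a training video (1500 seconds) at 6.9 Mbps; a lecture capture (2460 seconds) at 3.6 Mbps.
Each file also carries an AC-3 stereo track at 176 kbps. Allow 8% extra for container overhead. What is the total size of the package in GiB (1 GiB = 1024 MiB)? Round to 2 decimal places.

Audio: 176 kbps = 0.176 Mbps.
podcast episode with video: 3.776 Mbps × 6720 s × 1.08 = 27404.7 Mb
wedding highlight reel: 28.176 Mbps × 1200 s × 1.08 = 36516.1 Mb
conference talk: 4.846 Mbps × 1860 s × 1.08 = 9734.6 Mb
sports highlight package: 24.926 Mbps × 420 s × 1.08 = 11306.4 Mb
training video: 7.076 Mbps × 1500 s × 1.08 = 11463.1 Mb
lecture capture: 3.776 Mbps × 2460 s × 1.08 = 10032.1 Mb
Total: 106457.1 Mb = 13307.1 MB.
= 12.39 GiB.

12.39 GiB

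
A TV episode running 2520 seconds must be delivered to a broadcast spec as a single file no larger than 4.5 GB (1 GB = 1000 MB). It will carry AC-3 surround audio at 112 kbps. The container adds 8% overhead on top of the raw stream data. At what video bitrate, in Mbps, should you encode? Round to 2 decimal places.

13.12 Mbps

Budget: 4.5 GB = 36000.0 Mb.
Stream payload after overhead: 36000.0 / 1.08 = 33333.3 Mb.
Total bitrate budget: 33333.3 Mb / 2520 s = 13.228 Mbps.
Audio: 112 kbps = 0.112 Mbps.
Video: 13.228 − 0.112 = 13.116 Mbps.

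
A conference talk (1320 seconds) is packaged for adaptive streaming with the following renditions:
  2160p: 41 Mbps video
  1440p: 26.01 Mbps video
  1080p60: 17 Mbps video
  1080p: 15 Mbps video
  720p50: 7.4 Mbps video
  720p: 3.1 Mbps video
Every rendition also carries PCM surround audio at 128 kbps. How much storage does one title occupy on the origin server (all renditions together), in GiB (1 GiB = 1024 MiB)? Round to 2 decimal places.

Audio: 128 kbps = 0.128 Mbps.
Sum of rendition bitrates: (41+0.128) + (26.01+0.128) + (17+0.128) + (15+0.128) + (7.4+0.128) + (3.1+0.128) = 110.278 Mbps.
× 1320 s = 145,567 Mb = 18,196 MB = 16.95 GiB.

16.95 GiB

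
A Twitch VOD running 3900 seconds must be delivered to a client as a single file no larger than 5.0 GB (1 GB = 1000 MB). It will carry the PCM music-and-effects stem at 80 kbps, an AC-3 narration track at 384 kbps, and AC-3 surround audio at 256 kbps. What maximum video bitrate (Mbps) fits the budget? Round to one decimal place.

Budget: 5.0 GB = 40000.0 Mb.
Total bitrate budget: 40000.0 Mb / 3900 s = 10.256 Mbps.
Audio total: 80 + 384 + 256 = 720 kbps = 0.720 Mbps.
Video: 10.256 − 0.720 = 9.536 Mbps.

9.5 Mbps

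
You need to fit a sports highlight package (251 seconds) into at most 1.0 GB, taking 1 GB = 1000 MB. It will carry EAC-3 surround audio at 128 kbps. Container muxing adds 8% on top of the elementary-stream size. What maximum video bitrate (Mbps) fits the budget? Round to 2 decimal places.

29.38 Mbps

Budget: 1.0 GB = 8000.0 Mb.
Stream payload after overhead: 8000.0 / 1.08 = 7407.4 Mb.
Total bitrate budget: 7407.4 Mb / 251 s = 29.512 Mbps.
Audio: 128 kbps = 0.128 Mbps.
Video: 29.512 − 0.128 = 29.384 Mbps.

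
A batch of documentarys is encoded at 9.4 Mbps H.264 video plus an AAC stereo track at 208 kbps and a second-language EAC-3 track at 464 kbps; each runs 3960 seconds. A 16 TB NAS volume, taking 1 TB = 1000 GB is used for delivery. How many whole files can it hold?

Audio total: 208 + 464 = 672 kbps = 0.672 Mbps.
Total bitrate: 10.072 Mbps.
Per item: 10.072 Mbps × 3960 s = 39,885 Mb = 4,986 MB.
Capacity: 16 TB = 128,000,000 Mb; 3209.22 items → 3209 complete.

3209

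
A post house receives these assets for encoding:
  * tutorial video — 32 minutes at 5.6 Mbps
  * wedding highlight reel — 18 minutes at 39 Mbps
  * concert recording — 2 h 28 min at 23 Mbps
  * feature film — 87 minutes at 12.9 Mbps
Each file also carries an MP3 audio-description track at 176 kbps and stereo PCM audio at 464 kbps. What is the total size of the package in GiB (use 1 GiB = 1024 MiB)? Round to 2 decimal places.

39.05 GiB

Audio total: 176 + 464 = 640 kbps = 0.640 Mbps.
tutorial video: 6.240 Mbps × 1920 s = 11980.8 Mb
wedding highlight reel: 39.640 Mbps × 1080 s = 42811.2 Mb
concert recording: 23.640 Mbps × 8880 s = 209923.2 Mb
feature film: 13.540 Mbps × 5220 s = 70678.8 Mb
Total: 335394.0 Mb = 41924.2 MB.
= 39.05 GiB.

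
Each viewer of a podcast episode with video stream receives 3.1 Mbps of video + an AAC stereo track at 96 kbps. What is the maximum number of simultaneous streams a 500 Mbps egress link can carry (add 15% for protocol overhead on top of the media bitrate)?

136

Audio: 96 kbps = 0.096 Mbps.
Per-viewer media rate: 3.196 Mbps.
On the wire with 15% overhead: 3.675 Mbps.
500 Mbps = 500.0 Mbps; 500.0 / 3.675 = 136.04 → 136 viewers.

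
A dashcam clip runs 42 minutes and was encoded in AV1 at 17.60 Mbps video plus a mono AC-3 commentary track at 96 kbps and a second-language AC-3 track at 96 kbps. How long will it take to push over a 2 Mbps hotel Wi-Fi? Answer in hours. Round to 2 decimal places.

42 min = 2520 s
Audio total: 96 + 96 = 192 kbps = 0.192 Mbps.
Total bitrate: 17.792 Mbps.
File: 17.792 Mbps × 2520 s = 44835.8 Mb.
At 2 Mbps: 44835.8 / 2 = 22417.9 s ≈ 6.23 hours.

6.23 hours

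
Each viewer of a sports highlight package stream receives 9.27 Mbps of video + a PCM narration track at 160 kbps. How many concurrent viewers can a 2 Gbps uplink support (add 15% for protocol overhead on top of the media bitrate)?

Audio: 160 kbps = 0.160 Mbps.
Per-viewer media rate: 9.430 Mbps.
On the wire with 15% overhead: 10.845 Mbps.
2 Gbps = 2,000 Mbps; 2,000 / 10.845 = 184.43 → 184 viewers.

184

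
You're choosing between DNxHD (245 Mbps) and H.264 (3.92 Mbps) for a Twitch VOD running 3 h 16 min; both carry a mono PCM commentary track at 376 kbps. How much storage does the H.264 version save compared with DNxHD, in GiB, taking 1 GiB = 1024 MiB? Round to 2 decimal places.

3 h 16 min = 196 min = 11760 s
Audio: 376 kbps = 0.376 Mbps.
DNxHD: 245.376 Mbps × 11760 s = 2885621.8 Mb = 335.931 GiB.
H.264: 4.296 Mbps × 11760 s = 50521.0 Mb = 5.881 GiB.
Saving: 335.931 − 5.881 = 330.049 GiB.

330.05 GiB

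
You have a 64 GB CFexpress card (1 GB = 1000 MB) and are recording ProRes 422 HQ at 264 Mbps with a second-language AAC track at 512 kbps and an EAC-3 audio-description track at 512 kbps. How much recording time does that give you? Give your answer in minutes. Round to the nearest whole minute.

32 minutes

Audio total: 512 + 512 = 1024 kbps = 1.024 Mbps.
Total bitrate: 264 + 1.024 = 265.024 Mbps.
Capacity: 64 GB = 512,000 Mb.
Recording time: 512,000 / 265.024 = 1,932 s ≈ 32.2 minutes.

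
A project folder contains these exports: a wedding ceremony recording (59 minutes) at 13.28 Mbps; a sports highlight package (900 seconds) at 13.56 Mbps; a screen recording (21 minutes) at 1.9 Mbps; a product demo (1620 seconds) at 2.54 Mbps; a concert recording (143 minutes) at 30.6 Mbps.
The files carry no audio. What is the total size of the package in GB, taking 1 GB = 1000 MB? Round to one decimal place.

wedding ceremony recording: 13.280 Mbps × 3540 s = 47011.2 Mb
sports highlight package: 13.560 Mbps × 900 s = 12204.0 Mb
screen recording: 1.900 Mbps × 1260 s = 2394.0 Mb
product demo: 2.540 Mbps × 1620 s = 4114.8 Mb
concert recording: 30.600 Mbps × 8580 s = 262548.0 Mb
Total: 328272.0 Mb = 41034.0 MB.
= 41.03 GB.

41.0 GB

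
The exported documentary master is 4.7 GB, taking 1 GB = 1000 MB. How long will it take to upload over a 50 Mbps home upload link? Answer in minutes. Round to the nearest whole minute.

File: 4.7 GB = 37600.0 Mb.
At 50 Mbps: 37600.0 / 50 = 752.0 s ≈ 12.5 minutes.

13 minutes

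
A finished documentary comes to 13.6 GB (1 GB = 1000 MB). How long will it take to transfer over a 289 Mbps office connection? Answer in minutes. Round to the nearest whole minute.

File: 13.6 GB = 108800.0 Mb.
At 289 Mbps: 108800.0 / 289 = 376.5 s ≈ 6.27 minutes.

6 minutes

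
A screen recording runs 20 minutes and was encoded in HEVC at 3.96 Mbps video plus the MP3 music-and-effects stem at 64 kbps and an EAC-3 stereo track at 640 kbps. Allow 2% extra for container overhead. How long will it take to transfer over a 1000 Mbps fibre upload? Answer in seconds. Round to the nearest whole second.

6 seconds

20 min = 1200 s
Audio total: 64 + 640 = 704 kbps = 0.704 Mbps.
Total bitrate: 4.664 Mbps.
File: 4.664 Mbps × 1200 s = 5596.8 Mb.
With 2% container overhead: ×1.02. → 5708.7 Mb.
At 1000 Mbps: 5708.7 / 1000 = 5.7 s ≈ 5.71 seconds.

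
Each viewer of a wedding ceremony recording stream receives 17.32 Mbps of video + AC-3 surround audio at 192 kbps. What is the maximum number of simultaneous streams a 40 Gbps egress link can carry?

2284

Audio: 192 kbps = 0.192 Mbps.
Per-viewer media rate: 17.512 Mbps.
40 Gbps = 40,000 Mbps; 40,000 / 17.512 = 2284.15 → 2284 viewers.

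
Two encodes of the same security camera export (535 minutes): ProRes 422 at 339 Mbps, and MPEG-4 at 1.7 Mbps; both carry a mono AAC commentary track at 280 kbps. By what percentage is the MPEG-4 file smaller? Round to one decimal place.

535 min = 32100 s
Audio: 280 kbps = 0.280 Mbps.
ProRes 422: 339.280 Mbps × 32100 s = 10890888.0 Mb = 1267.866 GiB.
MPEG-4: 1.980 Mbps × 32100 s = 63558.0 Mb = 7.399 GiB.
Reduction: (1 − 7.399/1267.866) × 100 = 99.42%.

99.4%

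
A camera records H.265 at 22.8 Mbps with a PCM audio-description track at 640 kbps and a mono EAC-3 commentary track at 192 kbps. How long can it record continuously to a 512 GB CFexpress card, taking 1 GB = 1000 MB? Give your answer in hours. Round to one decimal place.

Audio total: 640 + 192 = 832 kbps = 0.832 Mbps.
Total bitrate: 22.8 + 0.832 = 23.632 Mbps.
Capacity: 512 GB = 4,096,000 Mb.
Recording time: 4,096,000 / 23.632 = 173,324 s ≈ 48.1 hours.

48.1 hours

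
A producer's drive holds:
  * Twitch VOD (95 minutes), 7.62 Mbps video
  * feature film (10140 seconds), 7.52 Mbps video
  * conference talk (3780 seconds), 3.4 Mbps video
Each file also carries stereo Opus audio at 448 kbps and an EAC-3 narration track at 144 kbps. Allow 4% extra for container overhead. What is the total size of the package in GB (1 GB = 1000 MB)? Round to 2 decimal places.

18.74 GB

Audio total: 448 + 144 = 592 kbps = 0.592 Mbps.
Twitch VOD: 8.212 Mbps × 5700 s × 1.04 = 48680.7 Mb
feature film: 8.112 Mbps × 10140 s × 1.04 = 85545.9 Mb
conference talk: 3.992 Mbps × 3780 s × 1.04 = 15693.4 Mb
Total: 149920.0 Mb = 18740.0 MB.
= 18.74 GB.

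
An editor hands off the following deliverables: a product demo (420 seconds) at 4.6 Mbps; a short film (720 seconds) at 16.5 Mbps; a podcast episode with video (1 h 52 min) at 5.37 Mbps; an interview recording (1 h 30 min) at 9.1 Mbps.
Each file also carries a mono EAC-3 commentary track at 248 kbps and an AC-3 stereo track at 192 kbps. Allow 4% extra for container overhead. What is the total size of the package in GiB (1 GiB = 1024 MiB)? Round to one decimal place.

12.7 GiB

Audio total: 248 + 192 = 440 kbps = 0.440 Mbps.
product demo: 5.040 Mbps × 420 s × 1.04 = 2201.5 Mb
short film: 16.940 Mbps × 720 s × 1.04 = 12684.7 Mb
podcast episode with video: 5.810 Mbps × 6720 s × 1.04 = 40604.9 Mb
interview recording: 9.540 Mbps × 5400 s × 1.04 = 53576.6 Mb
Total: 109067.7 Mb = 13633.5 MB.
= 12.70 GiB.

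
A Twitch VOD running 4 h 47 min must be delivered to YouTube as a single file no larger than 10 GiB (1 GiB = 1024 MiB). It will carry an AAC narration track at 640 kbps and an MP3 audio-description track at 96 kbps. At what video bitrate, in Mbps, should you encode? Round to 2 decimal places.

Budget: 10 GiB = 85899.3 Mb.
4 h 47 min = 287 min = 17220 s
Total bitrate budget: 85899.3 Mb / 17220 s = 4.988 Mbps.
Audio total: 640 + 96 = 736 kbps = 0.736 Mbps.
Video: 4.988 − 0.736 = 4.252 Mbps.

4.25 Mbps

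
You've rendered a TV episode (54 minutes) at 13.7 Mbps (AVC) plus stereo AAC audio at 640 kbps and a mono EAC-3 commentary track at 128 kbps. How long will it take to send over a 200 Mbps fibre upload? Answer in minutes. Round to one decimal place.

54 min = 3240 s
Audio total: 640 + 128 = 768 kbps = 0.768 Mbps.
Total bitrate: 14.468 Mbps.
File: 14.468 Mbps × 3240 s = 46876.3 Mb.
At 200 Mbps: 46876.3 / 200 = 234.4 s ≈ 3.91 minutes.

3.9 minutes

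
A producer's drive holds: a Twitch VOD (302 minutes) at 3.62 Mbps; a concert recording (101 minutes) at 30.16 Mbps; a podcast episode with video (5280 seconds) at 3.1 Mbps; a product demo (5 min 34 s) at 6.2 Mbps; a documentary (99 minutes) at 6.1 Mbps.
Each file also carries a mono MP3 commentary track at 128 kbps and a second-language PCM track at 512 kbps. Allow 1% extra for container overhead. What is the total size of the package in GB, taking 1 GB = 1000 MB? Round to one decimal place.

Audio total: 128 + 512 = 640 kbps = 0.640 Mbps.
Twitch VOD: 4.260 Mbps × 18120 s × 1.01 = 77963.1 Mb
concert recording: 30.800 Mbps × 6060 s × 1.01 = 188514.5 Mb
podcast episode with video: 3.740 Mbps × 5280 s × 1.01 = 19944.7 Mb
product demo: 6.840 Mbps × 334 s × 1.01 = 2307.4 Mb
documentary: 6.740 Mbps × 5940 s × 1.01 = 40436.0 Mb
Total: 329165.6 Mb = 41145.7 MB.
= 41.15 GB.

41.1 GB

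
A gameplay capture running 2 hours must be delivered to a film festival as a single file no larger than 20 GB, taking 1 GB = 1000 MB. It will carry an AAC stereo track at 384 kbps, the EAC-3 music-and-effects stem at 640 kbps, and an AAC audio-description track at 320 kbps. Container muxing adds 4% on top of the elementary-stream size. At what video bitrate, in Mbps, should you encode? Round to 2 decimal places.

Budget: 20 GB = 160000.0 Mb.
Stream payload after overhead: 160000.0 / 1.04 = 153846.2 Mb.
2 h = 7200 s
Total bitrate budget: 153846.2 Mb / 7200 s = 21.368 Mbps.
Audio total: 384 + 640 + 320 = 1344 kbps = 1.344 Mbps.
Video: 21.368 − 1.344 = 20.024 Mbps.

20.02 Mbps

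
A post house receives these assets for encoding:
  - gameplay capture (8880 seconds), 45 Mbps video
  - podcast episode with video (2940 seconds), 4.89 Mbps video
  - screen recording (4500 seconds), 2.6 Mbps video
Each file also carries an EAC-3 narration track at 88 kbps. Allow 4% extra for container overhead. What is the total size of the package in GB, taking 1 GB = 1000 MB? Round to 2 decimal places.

55.52 GB

Audio: 88 kbps = 0.088 Mbps.
gameplay capture: 45.088 Mbps × 8880 s × 1.04 = 416396.7 Mb
podcast episode with video: 4.978 Mbps × 2940 s × 1.04 = 15220.7 Mb
screen recording: 2.688 Mbps × 4500 s × 1.04 = 12579.8 Mb
Total: 444197.3 Mb = 55524.7 MB.
= 55.52 GB.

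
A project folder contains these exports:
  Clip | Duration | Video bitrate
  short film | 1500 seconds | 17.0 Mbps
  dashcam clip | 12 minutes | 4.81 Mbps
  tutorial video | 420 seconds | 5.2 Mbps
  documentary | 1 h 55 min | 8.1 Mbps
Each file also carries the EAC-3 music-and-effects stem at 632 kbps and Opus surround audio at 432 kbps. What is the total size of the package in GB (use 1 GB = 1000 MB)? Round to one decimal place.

Audio total: 632 + 432 = 1064 kbps = 1.064 Mbps.
short film: 18.064 Mbps × 1500 s = 27096.0 Mb
dashcam clip: 5.874 Mbps × 720 s = 4229.3 Mb
tutorial video: 6.264 Mbps × 420 s = 2630.9 Mb
documentary: 9.164 Mbps × 6900 s = 63231.6 Mb
Total: 97187.8 Mb = 12148.5 MB.
= 12.15 GB.

12.1 GB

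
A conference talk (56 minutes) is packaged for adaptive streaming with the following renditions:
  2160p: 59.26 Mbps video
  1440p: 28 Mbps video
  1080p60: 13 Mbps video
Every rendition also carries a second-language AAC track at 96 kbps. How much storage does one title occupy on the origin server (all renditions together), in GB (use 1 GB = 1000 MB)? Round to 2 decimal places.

56 min = 3360 s
Audio: 96 kbps = 0.096 Mbps.
Sum of rendition bitrates: (59.26+0.096) + (28+0.096) + (13+0.096) = 100.548 Mbps.
× 3360 s = 337,841 Mb = 42,230 MB = 42.23 GB.

42.23 GB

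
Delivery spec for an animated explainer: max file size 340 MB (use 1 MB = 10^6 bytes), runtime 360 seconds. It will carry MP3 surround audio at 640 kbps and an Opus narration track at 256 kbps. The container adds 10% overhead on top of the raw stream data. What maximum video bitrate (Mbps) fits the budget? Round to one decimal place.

6.0 Mbps

Budget: 340 MB = 2720.0 Mb.
Stream payload after overhead: 2720.0 / 1.10 = 2472.7 Mb.
Total bitrate budget: 2472.7 Mb / 360 s = 6.869 Mbps.
Audio total: 640 + 256 = 896 kbps = 0.896 Mbps.
Video: 6.869 − 0.896 = 5.973 Mbps.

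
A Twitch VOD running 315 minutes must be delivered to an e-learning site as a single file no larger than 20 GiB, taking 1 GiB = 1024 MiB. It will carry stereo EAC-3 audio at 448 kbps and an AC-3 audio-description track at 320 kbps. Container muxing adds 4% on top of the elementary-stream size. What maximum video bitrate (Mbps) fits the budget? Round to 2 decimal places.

7.97 Mbps

Budget: 20 GiB = 171798.7 Mb.
Stream payload after overhead: 171798.7 / 1.04 = 165191.0 Mb.
315 min = 18900 s
Total bitrate budget: 165191.0 Mb / 18900 s = 8.740 Mbps.
Audio total: 448 + 320 = 768 kbps = 0.768 Mbps.
Video: 8.740 − 0.768 = 7.972 Mbps.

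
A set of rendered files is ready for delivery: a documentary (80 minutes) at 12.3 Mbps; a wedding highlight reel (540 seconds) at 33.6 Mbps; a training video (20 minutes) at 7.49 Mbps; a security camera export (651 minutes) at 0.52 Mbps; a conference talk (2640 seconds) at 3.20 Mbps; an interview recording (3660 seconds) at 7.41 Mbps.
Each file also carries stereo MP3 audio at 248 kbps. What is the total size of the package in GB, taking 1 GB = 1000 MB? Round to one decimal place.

19.4 GB

Audio: 248 kbps = 0.248 Mbps.
documentary: 12.548 Mbps × 4800 s = 60230.4 Mb
wedding highlight reel: 33.848 Mbps × 540 s = 18277.9 Mb
training video: 7.738 Mbps × 1200 s = 9285.6 Mb
security camera export: 0.768 Mbps × 39060 s = 29998.1 Mb
conference talk: 3.448 Mbps × 2640 s = 9102.7 Mb
interview recording: 7.658 Mbps × 3660 s = 28028.3 Mb
Total: 154923.0 Mb = 19365.4 MB.
= 19.37 GB.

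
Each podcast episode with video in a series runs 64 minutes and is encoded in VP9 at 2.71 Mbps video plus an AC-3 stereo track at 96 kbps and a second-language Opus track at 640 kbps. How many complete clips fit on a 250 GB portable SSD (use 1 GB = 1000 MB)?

64 min = 3840 s
Audio total: 96 + 640 = 736 kbps = 0.736 Mbps.
Total bitrate: 3.446 Mbps.
Per item: 3.446 Mbps × 3840 s = 13,233 Mb = 1,654 MB.
Capacity: 250 GB = 2,000,000 Mb; 151.14 items → 151 complete.

151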